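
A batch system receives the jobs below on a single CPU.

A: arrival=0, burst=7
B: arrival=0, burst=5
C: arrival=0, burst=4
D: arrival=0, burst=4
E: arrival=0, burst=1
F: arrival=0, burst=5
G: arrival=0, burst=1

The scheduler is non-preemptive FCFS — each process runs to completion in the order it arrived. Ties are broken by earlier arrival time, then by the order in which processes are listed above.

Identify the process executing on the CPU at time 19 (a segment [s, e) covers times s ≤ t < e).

D

Schedule: | A 0-7 | B 7-12 | C 12-16 | D 16-20 | E 20-21 | F 21-26 | G 26-27 |
Completion: A=7  B=12  C=16  D=20  E=21  F=26  G=27
Turnaround (C−A): A=7  B=12  C=16  D=20  E=21  F=26  G=27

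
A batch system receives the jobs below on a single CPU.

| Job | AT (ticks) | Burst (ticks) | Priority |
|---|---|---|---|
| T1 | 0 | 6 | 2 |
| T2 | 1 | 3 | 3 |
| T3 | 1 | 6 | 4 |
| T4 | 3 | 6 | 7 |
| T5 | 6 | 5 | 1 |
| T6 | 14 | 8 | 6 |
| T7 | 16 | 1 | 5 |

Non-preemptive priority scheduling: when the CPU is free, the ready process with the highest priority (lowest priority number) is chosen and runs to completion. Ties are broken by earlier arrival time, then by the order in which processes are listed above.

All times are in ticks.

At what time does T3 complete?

20

Schedule: | T1 0-6 | T5 6-11 | T2 11-14 | T3 14-20 | T7 20-21 | T6 21-29 | T4 29-35 |
Completion: T1=6  T2=14  T3=20  T4=35  T5=11  T6=29  T7=21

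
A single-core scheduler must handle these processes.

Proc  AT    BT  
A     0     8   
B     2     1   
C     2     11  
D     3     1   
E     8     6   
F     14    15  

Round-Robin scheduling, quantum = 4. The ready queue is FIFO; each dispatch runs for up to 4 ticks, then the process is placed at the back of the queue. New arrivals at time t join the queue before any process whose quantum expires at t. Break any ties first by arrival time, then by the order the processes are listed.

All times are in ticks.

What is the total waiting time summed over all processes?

59

Gantt: | A 0-4 | B 4-5 | C 5-9 | D 9-10 | A 10-14 | E 14-18 | C 18-22 | F 22-26 | E 26-28 | C 28-31 | F 31-42 |
Completion: A=14  B=5  C=31  D=10  E=28  F=42
Turnaround (C−A): A=14  B=3  C=29  D=7  E=20  F=28
Waiting = turnaround − burst: A=6, B=2, C=18, D=6, E=14, F=13
Total waiting = 6 + 2 + 18 + 6 + 14 + 13 = 59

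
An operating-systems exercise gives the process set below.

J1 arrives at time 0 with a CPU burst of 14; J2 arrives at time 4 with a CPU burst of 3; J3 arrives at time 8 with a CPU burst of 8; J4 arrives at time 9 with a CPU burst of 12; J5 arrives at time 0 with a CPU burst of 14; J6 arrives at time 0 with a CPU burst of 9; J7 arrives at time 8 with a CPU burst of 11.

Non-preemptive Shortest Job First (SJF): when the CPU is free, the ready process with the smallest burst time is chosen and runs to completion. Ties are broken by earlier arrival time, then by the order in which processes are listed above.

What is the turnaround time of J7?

23

Gantt: | J6 0-9 | J2 9-12 | J3 12-20 | J7 20-31 | J4 31-43 | J1 43-57 | J5 57-71 |
Completion: J1=57  J2=12  J3=20  J4=43  J5=71  J6=9  J7=31
Turnaround (C−A): J1=57  J2=8  J3=12  J4=34  J5=71  J6=9  J7=23
Turnaround(J7) = completion − arrival = 31 − 8 = 23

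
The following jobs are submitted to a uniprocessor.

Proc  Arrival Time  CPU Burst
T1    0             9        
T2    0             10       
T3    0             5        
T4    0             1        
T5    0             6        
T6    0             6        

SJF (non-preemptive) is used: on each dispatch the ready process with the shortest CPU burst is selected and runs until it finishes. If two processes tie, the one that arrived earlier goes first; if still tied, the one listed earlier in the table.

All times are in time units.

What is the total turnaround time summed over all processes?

101

Timeline: | T4 0-1 | T3 1-6 | T5 6-12 | T6 12-18 | T1 18-27 | T2 27-37 |
Completion: T1=27  T2=37  T3=6  T4=1  T5=12  T6=18
Turnaround (C−A): T1=27  T2=37  T3=6  T4=1  T5=12  T6=18
Turnaround = completion − arrival: T1=27, T2=37, T3=6, T4=1, T5=12, T6=18
Total turnaround = 27 + 37 + 6 + 1 + 12 + 18 = 101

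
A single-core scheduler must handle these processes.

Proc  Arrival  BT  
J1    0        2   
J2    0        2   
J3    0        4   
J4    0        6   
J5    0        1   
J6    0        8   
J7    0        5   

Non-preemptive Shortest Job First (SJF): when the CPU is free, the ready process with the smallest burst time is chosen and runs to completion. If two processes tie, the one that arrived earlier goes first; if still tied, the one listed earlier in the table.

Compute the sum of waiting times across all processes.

52

Schedule: | J5 0-1 | J1 1-3 | J2 3-5 | J3 5-9 | J7 9-14 | J4 14-20 | J6 20-28 |
Completion: J1=3  J2=5  J3=9  J4=20  J5=1  J6=28  J7=14
Turnaround (C−A): J1=3  J2=5  J3=9  J4=20  J5=1  J6=28  J7=14
Waiting = turnaround − burst: J1=1, J2=3, J3=5, J4=14, J5=0, J6=20, J7=9
Total waiting = 1 + 3 + 5 + 14 + 0 + 20 + 9 = 52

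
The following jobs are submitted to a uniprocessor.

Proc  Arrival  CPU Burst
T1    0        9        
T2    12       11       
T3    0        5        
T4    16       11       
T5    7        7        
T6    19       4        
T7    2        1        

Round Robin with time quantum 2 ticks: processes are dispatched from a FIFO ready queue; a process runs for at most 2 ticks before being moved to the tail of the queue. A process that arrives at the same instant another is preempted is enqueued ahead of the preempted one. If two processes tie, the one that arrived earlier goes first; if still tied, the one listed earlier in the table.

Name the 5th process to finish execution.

T6

Timeline: | T1 0-2 | T3 2-4 | T7 4-5 | T1 5-7 | T3 7-9 | T5 9-11 | T1 11-13 | T3 13-14 | T5 14-16 | T2 16-18 | T1 18-20 | T4 20-22 | T5 22-24 | T2 24-26 | T6 26-28 | T1 28-29 | T4 29-31 | T5 31-32 | T2 32-34 | T6 34-36 | T4 36-38 | T2 38-40 | T4 40-42 | T2 42-44 | T4 44-46 | T2 46-47 | T4 47-48 |
Completion: T1=29  T2=47  T3=14  T4=48  T5=32  T6=36  T7=5
Finish order: T7 → T3 → T1 → T5 → T6 → T2 → T4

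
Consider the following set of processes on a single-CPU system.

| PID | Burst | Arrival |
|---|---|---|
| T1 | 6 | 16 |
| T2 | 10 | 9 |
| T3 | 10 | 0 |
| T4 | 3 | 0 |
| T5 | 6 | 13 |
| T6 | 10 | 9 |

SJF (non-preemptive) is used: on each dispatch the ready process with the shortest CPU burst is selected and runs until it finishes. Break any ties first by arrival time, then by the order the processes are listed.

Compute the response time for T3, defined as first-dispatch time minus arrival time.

3

Gantt: | T4 0-3 | T3 3-13 | T5 13-19 | T1 19-25 | T2 25-35 | T6 35-45 |
Completion: T1=25  T2=35  T3=13  T4=3  T5=19  T6=45
Turnaround (C−A): T1=9  T2=26  T3=13  T4=3  T5=6  T6=36
Response(T3) = first start − arrival = 3 − 0 = 3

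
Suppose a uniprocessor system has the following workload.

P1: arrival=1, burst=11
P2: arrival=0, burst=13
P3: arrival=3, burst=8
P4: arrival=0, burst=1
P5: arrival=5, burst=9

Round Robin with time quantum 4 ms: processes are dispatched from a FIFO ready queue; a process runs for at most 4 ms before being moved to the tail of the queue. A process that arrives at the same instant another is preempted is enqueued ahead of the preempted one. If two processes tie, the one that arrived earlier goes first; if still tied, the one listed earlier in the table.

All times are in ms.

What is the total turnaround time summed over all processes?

Schedule: | P2 0-4 | P4 4-5 | P1 5-9 | P3 9-13 | P2 13-17 | P5 17-21 | P1 21-25 | P3 25-29 | P2 29-33 | P5 33-37 | P1 37-40 | P2 40-41 | P5 41-42 |
Completion: P1=40  P2=41  P3=29  P4=5  P5=42
Turnaround (C−A): P1=39  P2=41  P3=26  P4=5  P5=37
Turnaround = completion − arrival: P1=39, P2=41, P3=26, P4=5, P5=37
Total turnaround = 39 + 41 + 26 + 5 + 37 = 148

148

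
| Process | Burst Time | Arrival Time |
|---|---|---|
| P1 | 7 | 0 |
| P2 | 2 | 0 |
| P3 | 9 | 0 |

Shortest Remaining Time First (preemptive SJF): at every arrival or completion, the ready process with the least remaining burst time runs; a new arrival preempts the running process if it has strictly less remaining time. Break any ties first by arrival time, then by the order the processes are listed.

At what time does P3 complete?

18

Gantt: | P2 0-2 | P1 2-9 | P3 9-18 |
Completion: P1=9  P2=2  P3=18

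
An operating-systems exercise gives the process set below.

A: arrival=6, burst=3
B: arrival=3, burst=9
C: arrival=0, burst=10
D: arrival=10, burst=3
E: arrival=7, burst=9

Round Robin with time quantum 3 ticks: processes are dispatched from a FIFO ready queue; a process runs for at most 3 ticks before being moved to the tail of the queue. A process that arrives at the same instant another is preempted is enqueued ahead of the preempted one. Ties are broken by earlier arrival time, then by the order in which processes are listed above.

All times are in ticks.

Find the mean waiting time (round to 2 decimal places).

13.60

Timeline: | C 0-3 | B 3-6 | C 6-9 | A 9-12 | B 12-15 | E 15-18 | C 18-21 | D 21-24 | B 24-27 | E 27-30 | C 30-31 | E 31-34 |
Completion: A=12  B=27  C=31  D=24  E=34
Turnaround (C−A): A=6  B=24  C=31  D=14  E=27
Waiting times: A=3, B=15, C=21, D=11, E=18
Average waiting = (3+15+21+11+18) / 5 = 68/5 = 13.60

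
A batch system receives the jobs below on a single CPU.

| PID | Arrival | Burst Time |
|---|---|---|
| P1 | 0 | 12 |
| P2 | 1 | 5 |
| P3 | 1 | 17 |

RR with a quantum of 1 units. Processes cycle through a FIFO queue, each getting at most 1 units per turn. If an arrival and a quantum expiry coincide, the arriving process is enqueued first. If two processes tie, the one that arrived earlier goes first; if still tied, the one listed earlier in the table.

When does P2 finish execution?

Timeline: | P1 0-1 | P2 1-2 | P3 2-3 | P1 3-4 | P2 4-5 | P3 5-6 | P1 6-7 | P2 7-8 | P3 8-9 | P1 9-10 | P2 10-11 | P3 11-12 | P1 12-13 | P2 13-14 | P3 14-15 | P1 15-16 | P3 16-17 | P1 17-18 | P3 18-19 | P1 19-20 | P3 20-21 | P1 21-22 | P3 22-23 | P1 23-24 | P3 24-25 | P1 25-26 | P3 26-27 | P1 27-28 | P3 28-34 |
Completion: P1=28  P2=14  P3=34
Turnaround (C−A): P1=28  P2=13  P3=33

14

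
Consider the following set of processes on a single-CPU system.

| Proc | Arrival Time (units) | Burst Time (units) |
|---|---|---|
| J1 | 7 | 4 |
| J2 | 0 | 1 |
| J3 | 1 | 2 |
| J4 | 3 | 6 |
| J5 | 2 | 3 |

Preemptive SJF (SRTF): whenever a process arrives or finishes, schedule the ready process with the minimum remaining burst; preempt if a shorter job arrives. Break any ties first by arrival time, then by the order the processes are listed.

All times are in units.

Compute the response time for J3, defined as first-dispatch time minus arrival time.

Schedule: | J2 0-1 | J3 1-3 | J5 3-6 | J4 6-7 | J1 7-11 | J4 11-16 |
Completion: J1=11  J2=1  J3=3  J4=16  J5=6
Response(J3) = first start − arrival = 1 − 1 = 0

0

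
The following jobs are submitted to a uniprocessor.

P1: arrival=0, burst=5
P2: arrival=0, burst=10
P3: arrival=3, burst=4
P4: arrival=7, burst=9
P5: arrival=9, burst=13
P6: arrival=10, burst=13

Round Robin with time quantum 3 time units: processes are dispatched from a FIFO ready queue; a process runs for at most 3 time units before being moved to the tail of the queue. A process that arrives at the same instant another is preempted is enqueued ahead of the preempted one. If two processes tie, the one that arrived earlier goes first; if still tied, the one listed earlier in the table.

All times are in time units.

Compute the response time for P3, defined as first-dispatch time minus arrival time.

Gantt: | P1 0-3 | P2 3-6 | P3 6-9 | P1 9-11 | P2 11-14 | P4 14-17 | P5 17-20 | P3 20-21 | P6 21-24 | P2 24-27 | P4 27-30 | P5 30-33 | P6 33-36 | P2 36-37 | P4 37-40 | P5 40-43 | P6 43-46 | P5 46-49 | P6 49-52 | P5 52-53 | P6 53-54 |
Completion: P1=11  P2=37  P3=21  P4=40  P5=53  P6=54
Turnaround (C−A): P1=11  P2=37  P3=18  P4=33  P5=44  P6=44
Response(P3) = first start − arrival = 6 − 3 = 3

3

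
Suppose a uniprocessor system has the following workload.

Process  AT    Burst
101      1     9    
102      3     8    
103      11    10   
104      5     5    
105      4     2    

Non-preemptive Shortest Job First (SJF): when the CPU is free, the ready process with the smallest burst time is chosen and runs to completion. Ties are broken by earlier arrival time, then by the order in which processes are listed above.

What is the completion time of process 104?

17

Timeline: | idle 0-1 | 101 1-10 | 105 10-12 | 104 12-17 | 102 17-25 | 103 25-35 |
Completion: 101=10  102=25  103=35  104=17  105=12
Turnaround (C−A): 101=9  102=22  103=24  104=12  105=8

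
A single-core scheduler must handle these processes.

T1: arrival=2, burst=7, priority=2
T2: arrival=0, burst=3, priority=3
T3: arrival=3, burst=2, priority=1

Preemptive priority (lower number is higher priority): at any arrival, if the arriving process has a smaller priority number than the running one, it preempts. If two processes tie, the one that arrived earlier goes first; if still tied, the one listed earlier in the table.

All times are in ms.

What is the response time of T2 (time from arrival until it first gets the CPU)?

0

Gantt: | T2 0-2 | T1 2-3 | T3 3-5 | T1 5-11 | T2 11-12 |
Completion: T1=11  T2=12  T3=5
Turnaround (C−A): T1=9  T2=12  T3=2
Response(T2) = first start − arrival = 0 − 0 = 0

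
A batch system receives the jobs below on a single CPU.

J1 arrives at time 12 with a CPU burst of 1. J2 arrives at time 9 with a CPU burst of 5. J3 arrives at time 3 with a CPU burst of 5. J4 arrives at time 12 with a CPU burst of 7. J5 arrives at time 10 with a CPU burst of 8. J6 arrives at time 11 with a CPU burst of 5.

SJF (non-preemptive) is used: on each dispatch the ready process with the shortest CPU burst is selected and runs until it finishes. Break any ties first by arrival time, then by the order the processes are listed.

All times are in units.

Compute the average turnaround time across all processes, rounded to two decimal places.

Timeline: | idle 0-3 | J3 3-8 | idle 8-9 | J2 9-14 | J1 14-15 | J6 15-20 | J4 20-27 | J5 27-35 |
Completion: J1=15  J2=14  J3=8  J4=27  J5=35  J6=20
Turnaround (C−A): J1=3  J2=5  J3=5  J4=15  J5=25  J6=9
Turnaround times: J1=3, J2=5, J3=5, J4=15, J5=25, J6=9
Average turnaround = (3+5+5+15+25+9) / 6 = 62/6 = 10.33

10.33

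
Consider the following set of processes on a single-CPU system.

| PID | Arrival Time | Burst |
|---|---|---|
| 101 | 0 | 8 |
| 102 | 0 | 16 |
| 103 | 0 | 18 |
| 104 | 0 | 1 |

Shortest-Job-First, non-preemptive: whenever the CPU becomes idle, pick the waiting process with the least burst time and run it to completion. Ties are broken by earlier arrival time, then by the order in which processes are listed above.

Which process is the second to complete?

101

Timeline: | 104 0-1 | 101 1-9 | 102 9-25 | 103 25-43 |
Completion: 101=9  102=25  103=43  104=1
Turnaround (C−A): 101=9  102=25  103=43  104=1
Finish order: 104 → 101 → 102 → 103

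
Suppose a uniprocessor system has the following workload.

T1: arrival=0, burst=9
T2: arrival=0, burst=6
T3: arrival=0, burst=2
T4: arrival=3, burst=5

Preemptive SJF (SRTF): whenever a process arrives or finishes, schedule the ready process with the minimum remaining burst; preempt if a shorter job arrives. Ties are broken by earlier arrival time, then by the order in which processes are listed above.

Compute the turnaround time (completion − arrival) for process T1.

22

Gantt: | T3 0-2 | T2 2-8 | T4 8-13 | T1 13-22 |
Completion: T1=22  T2=8  T3=2  T4=13
Turnaround (C−A): T1=22  T2=8  T3=2  T4=10
Turnaround(T1) = completion − arrival = 22 − 0 = 22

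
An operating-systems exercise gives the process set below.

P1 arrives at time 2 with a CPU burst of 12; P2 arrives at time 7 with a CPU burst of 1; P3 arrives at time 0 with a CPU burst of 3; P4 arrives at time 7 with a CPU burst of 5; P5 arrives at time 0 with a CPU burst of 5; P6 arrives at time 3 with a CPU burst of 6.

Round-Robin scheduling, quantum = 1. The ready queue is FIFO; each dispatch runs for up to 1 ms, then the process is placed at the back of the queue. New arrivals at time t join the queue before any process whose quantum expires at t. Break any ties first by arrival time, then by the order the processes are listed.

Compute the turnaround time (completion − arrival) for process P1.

30

Schedule: | P3 0-1 | P5 1-2 | P3 2-3 | P1 3-4 | P5 4-5 | P6 5-6 | P3 6-7 | P1 7-8 | P5 8-9 | P6 9-10 | P2 10-11 | P4 11-12 | P1 12-13 | P5 13-14 | P6 14-15 | P4 15-16 | P1 16-17 | P5 17-18 | P6 18-19 | P4 19-20 | P1 20-21 | P6 21-22 | P4 22-23 | P1 23-24 | P6 24-25 | P4 25-26 | P1 26-32 |
Completion: P1=32  P2=11  P3=7  P4=26  P5=18  P6=25
Turnaround (C−A): P1=30  P2=4  P3=7  P4=19  P5=18  P6=22
Turnaround(P1) = completion − arrival = 32 − 2 = 30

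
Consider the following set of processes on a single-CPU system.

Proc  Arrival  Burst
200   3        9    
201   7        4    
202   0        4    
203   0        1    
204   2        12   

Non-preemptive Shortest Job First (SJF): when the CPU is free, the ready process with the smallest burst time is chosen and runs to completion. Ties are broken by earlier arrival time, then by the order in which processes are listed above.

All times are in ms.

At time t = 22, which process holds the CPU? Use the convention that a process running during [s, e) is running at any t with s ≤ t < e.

204

Gantt: | 203 0-1 | 202 1-5 | 200 5-14 | 201 14-18 | 204 18-30 |
Completion: 200=14  201=18  202=5  203=1  204=30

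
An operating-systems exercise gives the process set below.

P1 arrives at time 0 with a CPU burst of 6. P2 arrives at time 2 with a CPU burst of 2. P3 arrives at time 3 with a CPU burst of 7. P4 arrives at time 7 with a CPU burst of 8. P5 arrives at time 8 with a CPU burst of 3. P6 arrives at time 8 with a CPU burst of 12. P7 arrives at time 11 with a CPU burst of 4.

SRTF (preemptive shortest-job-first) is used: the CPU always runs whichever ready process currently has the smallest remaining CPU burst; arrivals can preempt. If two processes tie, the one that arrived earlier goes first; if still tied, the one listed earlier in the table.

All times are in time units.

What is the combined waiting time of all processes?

Schedule: | P1 0-2 | P2 2-4 | P1 4-8 | P5 8-11 | P7 11-15 | P3 15-22 | P4 22-30 | P6 30-42 |
Completion: P1=8  P2=4  P3=22  P4=30  P5=11  P6=42  P7=15
Waiting = turnaround − burst: P1=2, P2=0, P3=12, P4=15, P5=0, P6=22, P7=0
Total waiting = 2 + 0 + 12 + 15 + 0 + 22 + 0 = 51

51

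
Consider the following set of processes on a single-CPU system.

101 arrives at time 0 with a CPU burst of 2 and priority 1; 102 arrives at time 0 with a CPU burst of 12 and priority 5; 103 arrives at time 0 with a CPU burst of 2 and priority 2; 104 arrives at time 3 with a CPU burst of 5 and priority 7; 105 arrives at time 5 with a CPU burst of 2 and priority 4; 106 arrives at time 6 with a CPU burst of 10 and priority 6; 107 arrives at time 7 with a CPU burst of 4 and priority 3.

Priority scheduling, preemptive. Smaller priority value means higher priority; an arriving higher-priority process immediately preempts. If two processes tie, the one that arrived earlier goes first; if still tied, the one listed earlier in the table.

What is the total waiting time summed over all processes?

Timeline: | 101 0-2 | 103 2-4 | 102 4-5 | 105 5-7 | 107 7-11 | 102 11-22 | 106 22-32 | 104 32-37 |
Completion: 101=2  102=22  103=4  104=37  105=7  106=32  107=11
Turnaround (C−A): 101=2  102=22  103=4  104=34  105=2  106=26  107=4
Waiting = turnaround − burst: 101=0, 102=10, 103=2, 104=29, 105=0, 106=16, 107=0
Total waiting = 0 + 10 + 2 + 29 + 0 + 16 + 0 = 57

57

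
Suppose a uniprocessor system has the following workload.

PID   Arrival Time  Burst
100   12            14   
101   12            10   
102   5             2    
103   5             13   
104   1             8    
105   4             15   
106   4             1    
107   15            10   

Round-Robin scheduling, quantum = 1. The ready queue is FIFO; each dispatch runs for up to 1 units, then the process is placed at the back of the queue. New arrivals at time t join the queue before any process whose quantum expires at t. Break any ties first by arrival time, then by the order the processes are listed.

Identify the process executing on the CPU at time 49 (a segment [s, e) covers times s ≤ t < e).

103

Gantt: | idle 0-1 | 104 1-4 | 105 4-5 | 106 5-6 | 104 6-7 | 102 7-8 | 103 8-9 | 105 9-10 | 104 10-11 | 102 11-12 | 103 12-13 | 105 13-14 | 104 14-15 | 100 15-16 | 101 16-17 | 103 17-18 | 105 18-19 | 107 19-20 | 104 20-21 | 100 21-22 | 101 22-23 | 103 23-24 | 105 24-25 | 107 25-26 | 104 26-27 | 100 27-28 | 101 28-29 | 103 29-30 | 105 30-31 | 107 31-32 | 100 32-33 | 101 33-34 | 103 34-35 | 105 35-36 | 107 36-37 | 100 37-38 | 101 38-39 | 103 39-40 | 105 40-41 | 107 41-42 | 100 42-43 | 101 43-44 | 103 44-45 | 105 45-46 | 107 46-47 | 100 47-48 | 101 48-49 | 103 49-50 | 105 50-51 | 107 51-52 | 100 52-53 | 101 53-54 | 103 54-55 | 105 55-56 | 107 56-57 | 100 57-58 | 101 58-59 | 103 59-60 | 105 60-61 | 107 61-62 | 100 62-63 | 101 63-64 | 103 64-65 | 105 65-66 | 107 66-67 | 100 67-68 | 103 68-69 | 105 69-70 | 100 70-71 | 105 71-72 | 100 72-74 |
Completion: 100=74  101=64  102=12  103=69  104=27  105=72  106=6  107=67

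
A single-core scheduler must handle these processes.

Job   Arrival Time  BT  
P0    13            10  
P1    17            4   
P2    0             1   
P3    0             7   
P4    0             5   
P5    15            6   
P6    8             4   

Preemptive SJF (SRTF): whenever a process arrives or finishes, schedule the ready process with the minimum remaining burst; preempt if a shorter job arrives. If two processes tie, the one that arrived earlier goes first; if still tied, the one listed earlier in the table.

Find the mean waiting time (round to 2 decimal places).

Schedule: | P2 0-1 | P4 1-6 | P3 6-8 | P6 8-12 | P3 12-17 | P1 17-21 | P5 21-27 | P0 27-37 |
Completion: P0=37  P1=21  P2=1  P3=17  P4=6  P5=27  P6=12
Turnaround (C−A): P0=24  P1=4  P2=1  P3=17  P4=6  P5=12  P6=4
Waiting times: P0=14, P1=0, P2=0, P3=10, P4=1, P5=6, P6=0
Average waiting = (14+0+0+10+1+6+0) / 7 = 31/7 = 4.43

4.43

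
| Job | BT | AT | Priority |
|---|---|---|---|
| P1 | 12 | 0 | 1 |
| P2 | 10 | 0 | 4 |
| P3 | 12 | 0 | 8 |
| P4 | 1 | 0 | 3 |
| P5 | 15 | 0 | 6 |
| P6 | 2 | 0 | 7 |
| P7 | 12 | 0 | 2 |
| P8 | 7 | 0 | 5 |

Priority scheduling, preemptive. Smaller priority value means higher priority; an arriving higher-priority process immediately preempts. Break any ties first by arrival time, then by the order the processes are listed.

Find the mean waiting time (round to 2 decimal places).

Gantt: | P1 0-12 | P7 12-24 | P4 24-25 | P2 25-35 | P8 35-42 | P5 42-57 | P6 57-59 | P3 59-71 |
Completion: P1=12  P2=35  P3=71  P4=25  P5=57  P6=59  P7=24  P8=42
Turnaround (C−A): P1=12  P2=35  P3=71  P4=25  P5=57  P6=59  P7=24  P8=42
Waiting times: P1=0, P2=25, P3=59, P4=24, P5=42, P6=57, P7=12, P8=35
Average waiting = (0+25+59+24+42+57+12+35) / 8 = 254/8 = 31.75

31.75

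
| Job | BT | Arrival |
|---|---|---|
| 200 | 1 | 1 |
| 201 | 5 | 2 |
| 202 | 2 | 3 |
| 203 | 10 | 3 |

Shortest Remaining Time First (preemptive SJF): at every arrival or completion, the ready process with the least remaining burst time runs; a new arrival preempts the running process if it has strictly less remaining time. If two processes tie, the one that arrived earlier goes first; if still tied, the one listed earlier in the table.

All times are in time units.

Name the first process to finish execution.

200

Timeline: | idle 0-1 | 200 1-2 | 201 2-3 | 202 3-5 | 201 5-9 | 203 9-19 |
Completion: 200=2  201=9  202=5  203=19
Turnaround (C−A): 200=1  201=7  202=2  203=16
Finish order: 200 → 202 → 201 → 203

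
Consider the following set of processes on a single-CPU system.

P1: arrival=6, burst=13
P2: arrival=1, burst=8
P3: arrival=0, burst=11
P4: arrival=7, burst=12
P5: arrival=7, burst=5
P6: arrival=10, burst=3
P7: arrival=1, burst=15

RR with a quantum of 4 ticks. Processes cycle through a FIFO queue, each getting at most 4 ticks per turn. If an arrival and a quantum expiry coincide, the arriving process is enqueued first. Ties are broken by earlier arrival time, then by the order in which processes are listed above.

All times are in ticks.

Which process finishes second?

Schedule: | P3 0-4 | P2 4-8 | P7 8-12 | P3 12-16 | P1 16-20 | P4 20-24 | P5 24-28 | P2 28-32 | P6 32-35 | P7 35-39 | P3 39-42 | P1 42-46 | P4 46-50 | P5 50-51 | P7 51-55 | P1 55-59 | P4 59-63 | P7 63-66 | P1 66-67 |
Completion: P1=67  P2=32  P3=42  P4=63  P5=51  P6=35  P7=66
Finish order: P2 → P6 → P3 → P5 → P4 → P7 → P1

P6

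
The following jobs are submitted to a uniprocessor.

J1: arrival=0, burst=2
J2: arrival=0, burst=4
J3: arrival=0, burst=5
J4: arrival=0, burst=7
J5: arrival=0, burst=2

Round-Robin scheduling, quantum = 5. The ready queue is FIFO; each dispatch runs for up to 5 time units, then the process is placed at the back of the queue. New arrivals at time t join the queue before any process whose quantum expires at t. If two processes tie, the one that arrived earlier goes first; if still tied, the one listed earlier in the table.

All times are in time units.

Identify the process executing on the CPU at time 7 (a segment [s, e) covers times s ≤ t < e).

Schedule: | J1 0-2 | J2 2-6 | J3 6-11 | J4 11-16 | J5 16-18 | J4 18-20 |
Completion: J1=2  J2=6  J3=11  J4=20  J5=18

J3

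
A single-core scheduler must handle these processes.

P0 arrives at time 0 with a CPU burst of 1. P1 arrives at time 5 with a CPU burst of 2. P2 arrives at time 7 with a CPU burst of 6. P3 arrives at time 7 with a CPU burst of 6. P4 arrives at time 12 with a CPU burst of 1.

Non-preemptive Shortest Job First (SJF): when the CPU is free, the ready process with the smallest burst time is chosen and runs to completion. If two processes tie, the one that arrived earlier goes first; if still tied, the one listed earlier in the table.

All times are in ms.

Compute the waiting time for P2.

Gantt: | P0 0-1 | idle 1-5 | P1 5-7 | P2 7-13 | P4 13-14 | P3 14-20 |
Completion: P0=1  P1=7  P2=13  P3=20  P4=14
Turnaround (C−A): P0=1  P1=2  P2=6  P3=13  P4=2
Waiting(P2) = turnaround − burst = 6 − 6 = 0

0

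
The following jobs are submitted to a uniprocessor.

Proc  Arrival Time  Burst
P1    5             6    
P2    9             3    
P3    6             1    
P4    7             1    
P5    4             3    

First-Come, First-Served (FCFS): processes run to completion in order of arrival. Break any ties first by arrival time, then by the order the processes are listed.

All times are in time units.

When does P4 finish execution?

Gantt: | idle 0-4 | P5 4-7 | P1 7-13 | P3 13-14 | P4 14-15 | P2 15-18 |
Completion: P1=13  P2=18  P3=14  P4=15  P5=7
Turnaround (C−A): P1=8  P2=9  P3=8  P4=8  P5=3

15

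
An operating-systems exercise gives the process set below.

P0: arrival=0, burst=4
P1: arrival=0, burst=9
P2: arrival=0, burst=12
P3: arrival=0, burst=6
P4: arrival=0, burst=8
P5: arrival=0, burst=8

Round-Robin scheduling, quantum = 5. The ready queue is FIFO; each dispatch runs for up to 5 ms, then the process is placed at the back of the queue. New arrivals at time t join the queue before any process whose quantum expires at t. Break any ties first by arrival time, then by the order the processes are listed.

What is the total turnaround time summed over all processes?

Gantt: | P0 0-4 | P1 4-9 | P2 9-14 | P3 14-19 | P4 19-24 | P5 24-29 | P1 29-33 | P2 33-38 | P3 38-39 | P4 39-42 | P5 42-45 | P2 45-47 |
Completion: P0=4  P1=33  P2=47  P3=39  P4=42  P5=45
Turnaround = completion − arrival: P0=4, P1=33, P2=47, P3=39, P4=42, P5=45
Total turnaround = 4 + 33 + 47 + 39 + 42 + 45 = 210

210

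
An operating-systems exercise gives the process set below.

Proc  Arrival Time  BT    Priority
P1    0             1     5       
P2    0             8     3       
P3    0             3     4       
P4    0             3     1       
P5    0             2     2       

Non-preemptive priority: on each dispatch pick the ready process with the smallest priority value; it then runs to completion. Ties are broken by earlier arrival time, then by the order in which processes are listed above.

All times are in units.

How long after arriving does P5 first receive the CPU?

Timeline: | P4 0-3 | P5 3-5 | P2 5-13 | P3 13-16 | P1 16-17 |
Completion: P1=17  P2=13  P3=16  P4=3  P5=5
Response(P5) = first start − arrival = 3 − 0 = 3

3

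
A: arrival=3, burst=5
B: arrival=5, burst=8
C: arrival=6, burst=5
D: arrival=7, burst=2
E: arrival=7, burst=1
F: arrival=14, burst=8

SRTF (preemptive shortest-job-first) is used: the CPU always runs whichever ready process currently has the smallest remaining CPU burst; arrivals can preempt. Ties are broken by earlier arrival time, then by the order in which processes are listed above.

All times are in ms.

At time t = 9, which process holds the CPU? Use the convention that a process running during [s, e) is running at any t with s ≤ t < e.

Gantt: | idle 0-3 | A 3-8 | E 8-9 | D 9-11 | C 11-16 | B 16-24 | F 24-32 |
Completion: A=8  B=24  C=16  D=11  E=9  F=32
Turnaround (C−A): A=5  B=19  C=10  D=4  E=2  F=18

D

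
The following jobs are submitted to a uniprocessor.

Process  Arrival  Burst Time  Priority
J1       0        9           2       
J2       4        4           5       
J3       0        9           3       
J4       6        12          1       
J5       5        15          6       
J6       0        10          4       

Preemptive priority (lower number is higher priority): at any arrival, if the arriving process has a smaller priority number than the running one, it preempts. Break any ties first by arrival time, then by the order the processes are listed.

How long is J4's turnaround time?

12

Gantt: | J1 0-6 | J4 6-18 | J1 18-21 | J3 21-30 | J6 30-40 | J2 40-44 | J5 44-59 |
Completion: J1=21  J2=44  J3=30  J4=18  J5=59  J6=40
Turnaround (C−A): J1=21  J2=40  J3=30  J4=12  J5=54  J6=40
Turnaround(J4) = completion − arrival = 18 − 6 = 12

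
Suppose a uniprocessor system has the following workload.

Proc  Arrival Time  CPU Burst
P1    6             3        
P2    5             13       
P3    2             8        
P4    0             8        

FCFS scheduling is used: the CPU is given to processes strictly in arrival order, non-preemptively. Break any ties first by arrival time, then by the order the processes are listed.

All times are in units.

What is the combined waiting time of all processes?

40

Timeline: | P4 0-8 | P3 8-16 | P2 16-29 | P1 29-32 |
Completion: P1=32  P2=29  P3=16  P4=8
Waiting = turnaround − burst: P1=23, P2=11, P3=6, P4=0
Total waiting = 23 + 11 + 6 + 0 = 40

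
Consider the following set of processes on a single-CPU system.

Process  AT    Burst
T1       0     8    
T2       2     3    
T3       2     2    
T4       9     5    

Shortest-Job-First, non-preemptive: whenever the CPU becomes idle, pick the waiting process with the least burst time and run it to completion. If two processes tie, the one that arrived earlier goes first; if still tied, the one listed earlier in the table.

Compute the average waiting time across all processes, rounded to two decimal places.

Gantt: | T1 0-8 | T3 8-10 | T2 10-13 | T4 13-18 |
Completion: T1=8  T2=13  T3=10  T4=18
Turnaround (C−A): T1=8  T2=11  T3=8  T4=9
Waiting times: T1=0, T2=8, T3=6, T4=4
Average waiting = (0+8+6+4) / 4 = 18/4 = 4.50

4.50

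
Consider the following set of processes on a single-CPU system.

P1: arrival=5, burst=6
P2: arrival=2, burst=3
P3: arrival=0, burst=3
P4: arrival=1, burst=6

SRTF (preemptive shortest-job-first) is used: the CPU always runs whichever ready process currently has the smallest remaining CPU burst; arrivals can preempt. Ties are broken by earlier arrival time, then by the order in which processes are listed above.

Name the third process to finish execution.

Schedule: | P3 0-3 | P2 3-6 | P4 6-12 | P1 12-18 |
Completion: P1=18  P2=6  P3=3  P4=12
Finish order: P3 → P2 → P4 → P1

P4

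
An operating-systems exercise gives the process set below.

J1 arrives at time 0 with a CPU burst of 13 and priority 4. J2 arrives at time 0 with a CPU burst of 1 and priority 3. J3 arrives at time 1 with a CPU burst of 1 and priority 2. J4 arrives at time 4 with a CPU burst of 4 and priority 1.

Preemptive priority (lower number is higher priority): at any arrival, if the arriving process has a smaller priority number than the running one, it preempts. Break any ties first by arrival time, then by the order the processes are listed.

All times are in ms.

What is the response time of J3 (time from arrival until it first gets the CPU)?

Gantt: | J2 0-1 | J3 1-2 | J1 2-4 | J4 4-8 | J1 8-19 |
Completion: J1=19  J2=1  J3=2  J4=8
Response(J3) = first start − arrival = 1 − 1 = 0

0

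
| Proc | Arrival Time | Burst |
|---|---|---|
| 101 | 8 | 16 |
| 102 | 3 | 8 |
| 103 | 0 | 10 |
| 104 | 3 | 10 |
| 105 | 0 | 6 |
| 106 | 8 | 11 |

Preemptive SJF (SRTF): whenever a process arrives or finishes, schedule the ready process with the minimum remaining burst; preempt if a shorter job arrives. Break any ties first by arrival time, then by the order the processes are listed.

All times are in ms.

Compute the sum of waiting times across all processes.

Schedule: | 105 0-6 | 102 6-14 | 103 14-24 | 104 24-34 | 106 34-45 | 101 45-61 |
Completion: 101=61  102=14  103=24  104=34  105=6  106=45
Turnaround (C−A): 101=53  102=11  103=24  104=31  105=6  106=37
Waiting = turnaround − burst: 101=37, 102=3, 103=14, 104=21, 105=0, 106=26
Total waiting = 37 + 3 + 14 + 21 + 0 + 26 = 101

101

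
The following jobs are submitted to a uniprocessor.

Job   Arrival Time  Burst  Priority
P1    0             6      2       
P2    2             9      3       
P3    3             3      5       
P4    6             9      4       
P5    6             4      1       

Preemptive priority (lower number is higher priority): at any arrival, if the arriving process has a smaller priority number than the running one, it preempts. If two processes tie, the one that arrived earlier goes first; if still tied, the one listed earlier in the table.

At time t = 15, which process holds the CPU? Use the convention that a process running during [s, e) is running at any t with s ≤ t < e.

Schedule: | P1 0-6 | P5 6-10 | P2 10-19 | P4 19-28 | P3 28-31 |
Completion: P1=6  P2=19  P3=31  P4=28  P5=10

P2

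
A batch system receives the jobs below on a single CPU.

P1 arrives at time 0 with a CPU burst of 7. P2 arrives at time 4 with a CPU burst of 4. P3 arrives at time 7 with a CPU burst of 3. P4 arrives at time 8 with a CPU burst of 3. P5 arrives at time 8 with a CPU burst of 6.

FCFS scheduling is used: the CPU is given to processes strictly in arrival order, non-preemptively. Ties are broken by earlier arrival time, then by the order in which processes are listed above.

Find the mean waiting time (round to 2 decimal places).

Timeline: | P1 0-7 | P2 7-11 | P3 11-14 | P4 14-17 | P5 17-23 |
Completion: P1=7  P2=11  P3=14  P4=17  P5=23
Waiting times: P1=0, P2=3, P3=4, P4=6, P5=9
Average waiting = (0+3+4+6+9) / 5 = 22/5 = 4.40

4.40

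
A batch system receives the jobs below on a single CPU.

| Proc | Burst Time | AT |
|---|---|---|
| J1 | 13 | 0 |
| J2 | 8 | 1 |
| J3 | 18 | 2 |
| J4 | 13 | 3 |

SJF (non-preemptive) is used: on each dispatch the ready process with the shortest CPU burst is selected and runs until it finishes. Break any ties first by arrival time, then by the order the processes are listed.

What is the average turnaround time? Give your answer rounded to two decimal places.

28.50

Timeline: | J1 0-13 | J2 13-21 | J4 21-34 | J3 34-52 |
Completion: J1=13  J2=21  J3=52  J4=34
Turnaround times: J1=13, J2=20, J3=50, J4=31
Average turnaround = (13+20+50+31) / 4 = 114/4 = 28.50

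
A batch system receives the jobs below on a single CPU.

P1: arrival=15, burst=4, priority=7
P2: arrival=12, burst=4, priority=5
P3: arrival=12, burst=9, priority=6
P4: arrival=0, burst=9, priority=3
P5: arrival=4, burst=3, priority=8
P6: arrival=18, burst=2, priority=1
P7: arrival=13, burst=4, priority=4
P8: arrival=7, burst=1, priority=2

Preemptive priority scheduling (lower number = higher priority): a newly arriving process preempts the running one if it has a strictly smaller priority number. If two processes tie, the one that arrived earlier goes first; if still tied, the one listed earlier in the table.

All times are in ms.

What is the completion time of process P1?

Timeline: | P4 0-7 | P8 7-8 | P4 8-10 | P5 10-12 | P2 12-13 | P7 13-17 | P2 17-18 | P6 18-20 | P2 20-22 | P3 22-31 | P1 31-35 | P5 35-36 |
Completion: P1=35  P2=22  P3=31  P4=10  P5=36  P6=20  P7=17  P8=8

35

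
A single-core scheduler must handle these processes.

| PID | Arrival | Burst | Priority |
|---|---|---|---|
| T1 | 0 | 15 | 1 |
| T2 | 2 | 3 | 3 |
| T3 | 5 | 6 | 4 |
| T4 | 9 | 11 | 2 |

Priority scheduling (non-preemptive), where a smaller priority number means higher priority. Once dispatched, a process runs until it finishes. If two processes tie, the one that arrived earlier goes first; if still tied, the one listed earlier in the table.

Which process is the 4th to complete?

Gantt: | T1 0-15 | T4 15-26 | T2 26-29 | T3 29-35 |
Completion: T1=15  T2=29  T3=35  T4=26
Finish order: T1 → T4 → T2 → T3

T3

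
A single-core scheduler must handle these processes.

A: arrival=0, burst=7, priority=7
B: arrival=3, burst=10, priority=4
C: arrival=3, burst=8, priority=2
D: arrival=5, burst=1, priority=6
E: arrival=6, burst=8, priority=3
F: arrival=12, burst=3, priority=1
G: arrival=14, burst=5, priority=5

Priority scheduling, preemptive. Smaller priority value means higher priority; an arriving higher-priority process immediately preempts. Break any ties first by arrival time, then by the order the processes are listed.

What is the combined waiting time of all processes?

112

Gantt: | A 0-3 | C 3-11 | E 11-12 | F 12-15 | E 15-22 | B 22-32 | G 32-37 | D 37-38 | A 38-42 |
Completion: A=42  B=32  C=11  D=38  E=22  F=15  G=37
Waiting = turnaround − burst: A=35, B=19, C=0, D=32, E=8, F=0, G=18
Total waiting = 35 + 19 + 0 + 32 + 8 + 0 + 18 = 112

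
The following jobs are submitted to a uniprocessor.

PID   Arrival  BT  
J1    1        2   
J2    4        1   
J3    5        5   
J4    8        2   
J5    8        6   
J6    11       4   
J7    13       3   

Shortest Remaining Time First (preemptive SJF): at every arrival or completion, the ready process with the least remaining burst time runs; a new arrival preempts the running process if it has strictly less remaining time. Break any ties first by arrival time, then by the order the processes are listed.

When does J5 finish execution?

25

Gantt: | idle 0-1 | J1 1-3 | idle 3-4 | J2 4-5 | J3 5-10 | J4 10-12 | J6 12-16 | J7 16-19 | J5 19-25 |
Completion: J1=3  J2=5  J3=10  J4=12  J5=25  J6=16  J7=19
Turnaround (C−A): J1=2  J2=1  J3=5  J4=4  J5=17  J6=5  J7=6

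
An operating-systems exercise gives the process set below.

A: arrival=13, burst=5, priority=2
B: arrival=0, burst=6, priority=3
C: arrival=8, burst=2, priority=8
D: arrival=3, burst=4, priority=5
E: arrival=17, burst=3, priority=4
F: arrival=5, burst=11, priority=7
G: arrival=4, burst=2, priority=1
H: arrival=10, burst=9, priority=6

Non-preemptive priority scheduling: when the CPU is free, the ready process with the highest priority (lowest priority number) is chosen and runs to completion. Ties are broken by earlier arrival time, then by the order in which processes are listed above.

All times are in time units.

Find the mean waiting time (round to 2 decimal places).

10.25

Timeline: | B 0-6 | G 6-8 | D 8-12 | H 12-21 | A 21-26 | E 26-29 | F 29-40 | C 40-42 |
Completion: A=26  B=6  C=42  D=12  E=29  F=40  G=8  H=21
Turnaround (C−A): A=13  B=6  C=34  D=9  E=12  F=35  G=4  H=11
Waiting times: A=8, B=0, C=32, D=5, E=9, F=24, G=2, H=2
Average waiting = (8+0+32+5+9+24+2+2) / 8 = 82/8 = 10.25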